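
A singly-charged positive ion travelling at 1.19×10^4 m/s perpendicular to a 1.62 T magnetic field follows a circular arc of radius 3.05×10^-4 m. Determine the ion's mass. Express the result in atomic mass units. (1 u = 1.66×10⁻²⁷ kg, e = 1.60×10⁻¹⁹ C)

m ≈ 4.00 u

qvB = mv²/r ⇒ m = qBr/v.
m = (1×1.60×10^-19)(1.62)(3.05×10^-4) / (1.19×10^4) = 6.64×10^-27 kg = 4.00 u.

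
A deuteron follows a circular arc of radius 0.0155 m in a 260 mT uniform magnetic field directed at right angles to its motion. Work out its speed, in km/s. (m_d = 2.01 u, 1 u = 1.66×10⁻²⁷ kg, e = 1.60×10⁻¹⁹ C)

From qvB = mv²/r, v = qBr/m.
v = (1×1.60×10^-19)(0.260)(0.0155) / (3.34×10^-27) = 1.93×10^5 m/s.

v ≈ 193 km/s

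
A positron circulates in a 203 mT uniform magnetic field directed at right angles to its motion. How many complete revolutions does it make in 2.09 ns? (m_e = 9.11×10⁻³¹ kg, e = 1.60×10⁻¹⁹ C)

T = 2πm/(qB) = 2π(9.11×10^-31) / [(1×1.60×10^-19)(0.203)] = 1.7623×10^-10 s.
N = t/T = 2.09×10^-9 / 1.7623×10^-10 ≈ 11.86, so 11 complete revolutions.

N = 11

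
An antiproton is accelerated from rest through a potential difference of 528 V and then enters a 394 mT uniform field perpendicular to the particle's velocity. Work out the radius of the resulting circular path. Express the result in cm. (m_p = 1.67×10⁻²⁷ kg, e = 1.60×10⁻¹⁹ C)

r ≈ 0.843 cm

The kinetic energy gained is K = qV = (1×1.60×10^-19)(528) = 8.45×10^-17 J.
v = √(2K/m) = 3.18×10^5 m/s.
r = mv/(qB) = (1.67×10^-27)(3.18×10^5) / [(1×1.60×10^-19)(0.394)] = 8.43×10^-3 m.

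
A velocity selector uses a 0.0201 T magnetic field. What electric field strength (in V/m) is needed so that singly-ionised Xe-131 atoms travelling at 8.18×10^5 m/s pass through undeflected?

qE = qvB ⇒ E = vB = (8.18×10^5)(0.0201) = 1.64×10^4 V/m.

E ≈ 1.64×10^4 V/m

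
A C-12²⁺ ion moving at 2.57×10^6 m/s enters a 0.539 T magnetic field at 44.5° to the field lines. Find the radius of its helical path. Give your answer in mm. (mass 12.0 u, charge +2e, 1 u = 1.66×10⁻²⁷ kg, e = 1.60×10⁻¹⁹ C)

Only the perpendicular component v⊥ = v sin44.5° = 1.80×10^6 m/s is bent by the field.
r = m v⊥ /(qB) = (1.99×10^-26)(1.80×10^6) / [(2×1.60×10^-19)(0.539)] = 0.208 m.

r ≈ 208 mm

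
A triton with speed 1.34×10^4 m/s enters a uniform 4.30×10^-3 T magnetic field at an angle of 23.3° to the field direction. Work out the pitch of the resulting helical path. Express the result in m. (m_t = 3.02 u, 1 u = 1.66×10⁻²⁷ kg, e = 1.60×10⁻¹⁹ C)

The velocity component along B is v∥ = v cos23.3° = 1.23×10^4 m/s.
The cyclotron period T = 2πm/(qB) = 4.58×10^-5 s is set by m, q, B alone.
Pitch = v∥·T = (1.23×10^4)(4.58×10^-5) = 0.563 m.

pitch ≈ 0.563 m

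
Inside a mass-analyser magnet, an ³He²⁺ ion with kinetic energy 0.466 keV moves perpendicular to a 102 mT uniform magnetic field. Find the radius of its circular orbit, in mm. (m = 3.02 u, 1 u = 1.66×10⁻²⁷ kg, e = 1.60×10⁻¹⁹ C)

Convert the energy: K = 0.466 keV = 7.46×10^-17 J.
v = √(2K/m) = √(2·7.46×10^-17/5.01×10^-27) = 1.72×10^5 m/s.
r = mv/(qB) = (5.01×10^-27)(1.72×10^5) / [(2×1.60×10^-19)(0.102)] = 0.0265 m.

r ≈ 26.5 mm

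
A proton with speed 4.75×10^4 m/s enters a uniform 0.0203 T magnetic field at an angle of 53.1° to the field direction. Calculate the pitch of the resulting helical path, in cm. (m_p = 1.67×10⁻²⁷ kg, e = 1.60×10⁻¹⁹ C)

The velocity component along B is v∥ = v cos53.1° = 2.85×10^4 m/s.
The cyclotron period T = 2πm/(qB) = 3.23×10^-6 s is set by m, q, B alone.
Pitch = v∥·T = (2.85×10^4)(3.23×10^-6) = 0.0921 m.

pitch ≈ 9.21 cm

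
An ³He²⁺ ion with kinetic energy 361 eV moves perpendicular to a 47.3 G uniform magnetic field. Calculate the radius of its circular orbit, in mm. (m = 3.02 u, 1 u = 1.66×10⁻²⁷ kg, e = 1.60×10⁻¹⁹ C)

r ≈ 503 mm

Convert the energy: K = 361 eV = 5.78×10^-17 J.
v = √(2K/m) = √(2·5.78×10^-17/5.01×10^-27) = 1.52×10^5 m/s.
r = mv/(qB) = (5.01×10^-27)(1.52×10^5) / [(2×1.60×10^-19)(4.73×10^-3)] = 0.503 m.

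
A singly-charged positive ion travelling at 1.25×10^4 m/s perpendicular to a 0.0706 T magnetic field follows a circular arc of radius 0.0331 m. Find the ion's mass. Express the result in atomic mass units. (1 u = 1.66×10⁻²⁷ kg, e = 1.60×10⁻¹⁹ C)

m ≈ 18.0 u

qvB = mv²/r ⇒ m = qBr/v.
m = (1×1.60×10^-19)(0.0706)(0.0331) / (1.25×10^4) = 2.99×10^-26 kg = 18.0 u.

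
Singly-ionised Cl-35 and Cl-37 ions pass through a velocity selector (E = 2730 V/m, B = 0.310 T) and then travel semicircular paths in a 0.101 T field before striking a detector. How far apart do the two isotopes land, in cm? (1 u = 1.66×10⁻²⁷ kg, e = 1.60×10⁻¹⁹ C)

Both emerge at v = E/B₁ = 8810 m/s.
r = mv/(qB₂), so r₁ = 0.03166 m and r₂ = 0.03347 m, giving Δr = 1.81×10^-3 m.
After a semicircle each ion lands a diameter 2r from the entry slit, so the separation is 2Δr = 3.62×10^-3 m.

Δd ≈ 0.362 cm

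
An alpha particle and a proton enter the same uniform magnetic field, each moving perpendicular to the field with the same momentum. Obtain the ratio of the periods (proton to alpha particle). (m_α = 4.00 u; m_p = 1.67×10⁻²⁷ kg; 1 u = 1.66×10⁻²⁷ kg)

ratio ≈ 0.503

T = 2πm/(qB) is independent of speed, so T₂/T₁ = (m₂/q₂)/(m₁/q₁).
T_{proton}/T_{alpha particle} = (1.67×10^-27/1e) / (6.64×10^-27/2e) = 0.503.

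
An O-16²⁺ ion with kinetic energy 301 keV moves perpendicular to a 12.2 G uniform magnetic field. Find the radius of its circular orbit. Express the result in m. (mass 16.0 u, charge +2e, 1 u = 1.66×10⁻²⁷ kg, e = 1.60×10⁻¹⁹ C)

r ≈ 130 m

Convert the energy: K = 301 keV = 4.82×10^-14 J.
v = √(2K/m) = √(2·4.82×10^-14/2.66×10^-26) = 1.90×10^6 m/s.
r = mv/(qB) = (2.66×10^-26)(1.90×10^6) / [(2×1.60×10^-19)(1.22×10^-3)] = 130 m.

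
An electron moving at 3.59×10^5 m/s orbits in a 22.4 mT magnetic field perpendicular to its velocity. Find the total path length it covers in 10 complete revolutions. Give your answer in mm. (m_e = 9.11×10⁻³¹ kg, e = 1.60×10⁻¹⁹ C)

r = mv/(qB) = 9.13×10^-5 m, so one revolution covers 2πr = 5.73×10^-4 m.
In 10 revolutions: L = 10·2πr = 5.73×10^-3 m.

L ≈ 5.73 mm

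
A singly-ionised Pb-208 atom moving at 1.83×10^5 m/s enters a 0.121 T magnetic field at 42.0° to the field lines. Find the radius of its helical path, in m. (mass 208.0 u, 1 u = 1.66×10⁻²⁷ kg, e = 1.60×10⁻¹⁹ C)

r ≈ 2.18 m

Only the perpendicular component v⊥ = v sin42.0° = 1.22×10^5 m/s is bent by the field.
r = m v⊥ /(qB) = (3.45×10^-25)(1.22×10^5) / [(1×1.60×10^-19)(0.121)] = 2.18 m.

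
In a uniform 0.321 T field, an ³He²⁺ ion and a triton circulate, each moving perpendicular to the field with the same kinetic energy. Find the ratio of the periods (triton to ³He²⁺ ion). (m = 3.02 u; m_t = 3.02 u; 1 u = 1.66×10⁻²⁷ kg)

ratio ≈ 2.00

T = 2πm/(qB) is independent of speed, so T₂/T₁ = (m₂/q₂)/(m₁/q₁).
T_{triton}/T_{³He²⁺ ion} = (5.01×10^-27/1e) / (5.01×10^-27/2e) = 2.00.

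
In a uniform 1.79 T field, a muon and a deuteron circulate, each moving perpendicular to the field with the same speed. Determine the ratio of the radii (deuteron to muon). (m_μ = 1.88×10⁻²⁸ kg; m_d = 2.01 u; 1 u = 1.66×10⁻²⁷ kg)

r = mv/(qB) ⇒ at equal v, r ∝ m/q.
r_{deuteron}/r_{muon} = 17.7.

ratio ≈ 17.7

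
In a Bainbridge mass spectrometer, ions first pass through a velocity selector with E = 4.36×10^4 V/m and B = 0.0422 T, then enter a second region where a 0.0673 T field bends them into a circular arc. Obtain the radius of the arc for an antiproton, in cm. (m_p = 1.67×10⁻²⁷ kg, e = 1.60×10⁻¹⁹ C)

r ≈ 16.0 cm

The selector passes v = E/B = 4.36×10^4/0.0422 = 1.03×10^6 m/s.
In the deflection region, r = mv/(qB₂) = (1.67×10^-27)(1.03×10^6) / [(1×1.60×10^-19)(0.0673)] = 0.160 m.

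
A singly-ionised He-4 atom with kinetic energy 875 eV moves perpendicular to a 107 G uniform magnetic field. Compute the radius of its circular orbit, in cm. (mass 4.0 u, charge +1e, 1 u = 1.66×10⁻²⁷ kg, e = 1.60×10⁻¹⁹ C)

Convert the energy: K = 875 eV = 1.40×10^-16 J.
v = √(2K/m) = √(2·1.40×10^-16/6.64×10^-27) = 2.05×10^5 m/s.
r = mv/(qB) = (6.64×10^-27)(2.05×10^5) / [(1×1.60×10^-19)(0.0107)] = 0.796 m.

r ≈ 79.6 cm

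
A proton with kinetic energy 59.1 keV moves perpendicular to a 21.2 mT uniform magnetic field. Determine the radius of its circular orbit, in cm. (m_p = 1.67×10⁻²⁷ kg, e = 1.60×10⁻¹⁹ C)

Convert the energy: K = 59.1 keV = 9.46×10^-15 J.
v = √(2K/m) = √(2·9.46×10^-15/1.67×10^-27) = 3.37×10^6 m/s.
r = mv/(qB) = (1.67×10^-27)(3.37×10^6) / [(1×1.60×10^-19)(0.0212)] = 1.66 m.

r ≈ 166 cm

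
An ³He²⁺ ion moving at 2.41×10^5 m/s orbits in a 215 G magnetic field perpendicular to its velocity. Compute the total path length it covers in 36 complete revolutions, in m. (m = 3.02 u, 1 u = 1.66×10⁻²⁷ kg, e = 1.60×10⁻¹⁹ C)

r = mv/(qB) = 0.176 m, so one revolution covers 2πr = 1.10 m.
In 36 revolutions: L = 36·2πr = 39.7 m.

L ≈ 39.7 m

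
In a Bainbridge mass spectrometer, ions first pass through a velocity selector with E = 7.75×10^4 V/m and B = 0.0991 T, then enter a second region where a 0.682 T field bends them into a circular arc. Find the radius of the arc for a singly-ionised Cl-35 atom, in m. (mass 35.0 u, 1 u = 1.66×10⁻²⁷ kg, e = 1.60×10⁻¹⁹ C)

The selector passes v = E/B = 7.75×10^4/0.0991 = 7.82×10^5 m/s.
In the deflection region, r = mv/(qB₂) = (5.81×10^-26)(7.82×10^5) / [(1×1.60×10^-19)(0.682)] = 0.416 m.

r ≈ 0.416 m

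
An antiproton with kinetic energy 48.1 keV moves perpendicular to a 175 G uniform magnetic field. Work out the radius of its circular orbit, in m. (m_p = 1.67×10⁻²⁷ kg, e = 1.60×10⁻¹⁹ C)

r ≈ 1.81 m

Convert the energy: K = 48.1 keV = 7.70×10^-15 J.
v = √(2K/m) = √(2·7.70×10^-15/1.67×10^-27) = 3.04×10^6 m/s.
r = mv/(qB) = (1.67×10^-27)(3.04×10^6) / [(1×1.60×10^-19)(0.0175)] = 1.81 m.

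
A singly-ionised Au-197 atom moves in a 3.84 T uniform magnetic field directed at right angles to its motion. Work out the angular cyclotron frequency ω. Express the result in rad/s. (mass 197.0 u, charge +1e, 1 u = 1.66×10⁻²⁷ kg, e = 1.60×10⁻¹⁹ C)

ω ≈ 1.88×10^6 rad/s

ω = qB/m = (1×1.60×10^-19)(3.84) / (3.27×10^-25) = 1.88×10^6 rad/s.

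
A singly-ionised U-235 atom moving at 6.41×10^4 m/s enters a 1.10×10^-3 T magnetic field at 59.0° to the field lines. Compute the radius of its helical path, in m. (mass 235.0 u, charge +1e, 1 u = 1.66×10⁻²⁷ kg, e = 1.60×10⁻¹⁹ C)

Only the perpendicular component v⊥ = v sin59.0° = 5.49×10^4 m/s is bent by the field.
r = m v⊥ /(qB) = (3.90×10^-25)(5.49×10^4) / [(1×1.60×10^-19)(1.10×10^-3)] = 122 m.

r ≈ 122 m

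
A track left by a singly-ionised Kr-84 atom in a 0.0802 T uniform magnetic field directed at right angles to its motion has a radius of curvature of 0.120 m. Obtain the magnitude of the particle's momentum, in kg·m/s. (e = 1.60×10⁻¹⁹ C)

Since qvB = mv²/r, the momentum p = mv = qBr.
p = (1×1.60×10^-19)(0.0802)(0.120) = 1.54×10^-21 kg·m/s.

p ≈ 1.54×10^-21 kg·m/s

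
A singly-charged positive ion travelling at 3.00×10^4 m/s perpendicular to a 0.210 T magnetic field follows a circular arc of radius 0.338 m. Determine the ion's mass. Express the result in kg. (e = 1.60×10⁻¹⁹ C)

m ≈ 3.79×10^-25 kg

qvB = mv²/r ⇒ m = qBr/v.
m = (1×1.60×10^-19)(0.210)(0.338) / (3.00×10^4) = 3.79×10^-25 kg.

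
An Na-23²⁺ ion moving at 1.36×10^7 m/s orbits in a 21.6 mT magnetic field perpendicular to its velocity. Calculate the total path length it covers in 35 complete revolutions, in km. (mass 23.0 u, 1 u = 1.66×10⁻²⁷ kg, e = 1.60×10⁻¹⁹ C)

L ≈ 16.5 km

r = mv/(qB) = 75.1 m, so one revolution covers 2πr = 472 m.
In 35 revolutions: L = 35·2πr = 1.65×10^4 m.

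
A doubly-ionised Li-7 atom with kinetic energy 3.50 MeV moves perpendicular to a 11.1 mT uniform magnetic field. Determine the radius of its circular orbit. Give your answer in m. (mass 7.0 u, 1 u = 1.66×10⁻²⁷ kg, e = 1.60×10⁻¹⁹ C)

r ≈ 32.1 m

Convert the energy: K = 3.50 MeV = 5.60×10^-13 J.
v = √(2K/m) = √(2·5.60×10^-13/1.16×10^-26) = 9.82×10^6 m/s.
r = mv/(qB) = (1.16×10^-26)(9.82×10^6) / [(2×1.60×10^-19)(0.0111)] = 32.1 m.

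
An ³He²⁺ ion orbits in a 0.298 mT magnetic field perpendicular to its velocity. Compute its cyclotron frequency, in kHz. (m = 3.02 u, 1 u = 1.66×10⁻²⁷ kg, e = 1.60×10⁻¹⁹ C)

f ≈ 3.03 kHz

f = qB/(2πm) = (2×1.60×10^-19)(2.98×10^-4) / [2π(5.01×10^-27)] = 3030 Hz.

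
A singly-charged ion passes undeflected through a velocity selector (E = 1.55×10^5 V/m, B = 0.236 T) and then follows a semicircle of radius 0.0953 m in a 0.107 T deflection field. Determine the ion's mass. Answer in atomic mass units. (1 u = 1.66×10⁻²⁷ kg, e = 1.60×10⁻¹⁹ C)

v = E/B₁ = 6.57×10^5 m/s.
From r = mv/(qB₂), m = qB₂r/v = (1×1.60×10^-19)(0.107)(0.0953) / (6.57×10^5) = 2.48×10^-27 kg.
In atomic mass units: m = 2.48×10^-27 / 1.66×10^-27 = 1.50 u.

m ≈ 1.50 u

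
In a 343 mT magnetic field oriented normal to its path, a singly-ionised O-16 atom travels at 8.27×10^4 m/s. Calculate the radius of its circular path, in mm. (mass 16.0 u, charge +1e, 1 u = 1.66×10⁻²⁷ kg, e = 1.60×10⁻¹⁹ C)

r ≈ 40.0 mm

The magnetic force provides the centripetal force: qvB = mv²/r, so r = mv/(qB).
r = (2.66×10^-26 kg)(8.27×10^4 m/s) / [(1×1.60×10^-19 C)(0.343 T)] = 0.0400 m.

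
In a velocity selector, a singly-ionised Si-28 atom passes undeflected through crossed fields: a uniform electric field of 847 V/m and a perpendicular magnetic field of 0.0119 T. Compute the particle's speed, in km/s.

v ≈ 71.2 km/s

For zero net force, qE = qvB, so v = E/B.
v = (847) / (0.0119) = 7.12×10^4 m/s.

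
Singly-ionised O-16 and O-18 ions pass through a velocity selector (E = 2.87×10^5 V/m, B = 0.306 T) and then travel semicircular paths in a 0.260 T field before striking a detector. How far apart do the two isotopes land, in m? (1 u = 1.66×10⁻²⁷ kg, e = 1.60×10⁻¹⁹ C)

Both emerge at v = E/B₁ = 9.38×10^5 m/s.
r = mv/(qB₂), so r₁ = 0.5988 m and r₂ = 0.6737 m, giving Δr = 0.0749 m.
After a semicircle each ion lands a diameter 2r from the entry slit, so the separation is 2Δr = 0.150 m.

Δd ≈ 0.150 m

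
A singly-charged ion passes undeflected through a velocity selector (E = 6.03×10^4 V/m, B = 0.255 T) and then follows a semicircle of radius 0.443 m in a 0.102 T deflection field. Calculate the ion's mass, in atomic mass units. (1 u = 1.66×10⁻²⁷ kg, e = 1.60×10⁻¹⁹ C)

m ≈ 18.4 u

v = E/B₁ = 2.36×10^5 m/s.
From r = mv/(qB₂), m = qB₂r/v = (1×1.60×10^-19)(0.102)(0.443) / (2.36×10^5) = 3.06×10^-26 kg.
In atomic mass units: m = 3.06×10^-26 / 1.66×10^-27 = 18.4 u.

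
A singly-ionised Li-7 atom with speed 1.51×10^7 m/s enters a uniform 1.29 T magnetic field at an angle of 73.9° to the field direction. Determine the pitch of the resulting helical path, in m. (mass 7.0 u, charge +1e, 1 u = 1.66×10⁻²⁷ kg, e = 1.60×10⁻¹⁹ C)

The velocity component along B is v∥ = v cos73.9° = 4.19×10^6 m/s.
The cyclotron period T = 2πm/(qB) = 3.54×10^-7 s is set by m, q, B alone.
Pitch = v∥·T = (4.19×10^6)(3.54×10^-7) = 1.48 m.

pitch ≈ 1.48 m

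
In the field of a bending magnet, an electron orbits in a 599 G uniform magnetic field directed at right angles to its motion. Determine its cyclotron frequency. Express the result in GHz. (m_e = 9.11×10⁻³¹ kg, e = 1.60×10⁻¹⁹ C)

f ≈ 1.67 GHz

f = qB/(2πm) = (1×1.60×10^-19)(0.0599) / [2π(9.11×10^-31)] = 1.67×10^9 Hz.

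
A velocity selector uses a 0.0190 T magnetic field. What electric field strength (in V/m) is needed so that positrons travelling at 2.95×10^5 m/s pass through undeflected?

qE = qvB ⇒ E = vB = (2.95×10^5)(0.0190) = 5600 V/m.

E ≈ 5600 V/m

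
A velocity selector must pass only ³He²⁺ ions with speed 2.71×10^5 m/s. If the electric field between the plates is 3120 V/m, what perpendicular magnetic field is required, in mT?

B ≈ 11.5 mT

qE = qvB ⇒ B = E/v = (3120) / (2.71×10^5) = 0.0115 T.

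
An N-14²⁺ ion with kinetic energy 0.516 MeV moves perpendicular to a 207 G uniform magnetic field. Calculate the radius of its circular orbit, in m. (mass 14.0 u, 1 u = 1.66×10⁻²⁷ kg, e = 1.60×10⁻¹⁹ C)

Convert the energy: K = 0.516 MeV = 8.26×10^-14 J.
v = √(2K/m) = √(2·8.26×10^-14/2.32×10^-26) = 2.67×10^6 m/s.
r = mv/(qB) = (2.32×10^-26)(2.67×10^6) / [(2×1.60×10^-19)(0.0207)] = 9.35 m.

r ≈ 9.35 m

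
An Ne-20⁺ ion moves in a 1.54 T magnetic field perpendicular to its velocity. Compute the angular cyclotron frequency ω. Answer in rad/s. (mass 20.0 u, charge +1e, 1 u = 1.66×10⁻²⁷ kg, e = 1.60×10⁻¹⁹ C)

ω ≈ 7.42×10^6 rad/s

ω = qB/m = (1×1.60×10^-19)(1.54) / (3.32×10^-26) = 7.42×10^6 rad/s.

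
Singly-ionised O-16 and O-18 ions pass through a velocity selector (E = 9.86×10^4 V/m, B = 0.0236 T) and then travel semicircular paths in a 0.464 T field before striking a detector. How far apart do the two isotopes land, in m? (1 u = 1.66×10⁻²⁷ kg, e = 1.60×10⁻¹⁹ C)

Both emerge at v = E/B₁ = 4.18×10^6 m/s.
r = mv/(qB₂), so r₁ = 1.495 m and r₂ = 1.682 m, giving Δr = 0.187 m.
After a semicircle each ion lands a diameter 2r from the entry slit, so the separation is 2Δr = 0.374 m.

Δd ≈ 0.374 m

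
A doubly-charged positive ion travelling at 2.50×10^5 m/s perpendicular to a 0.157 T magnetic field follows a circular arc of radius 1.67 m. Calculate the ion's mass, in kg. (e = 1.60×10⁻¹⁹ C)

qvB = mv²/r ⇒ m = qBr/v.
m = (2×1.60×10^-19)(0.157)(1.67) / (2.50×10^5) = 3.36×10^-25 kg.

m ≈ 3.36×10^-25 kg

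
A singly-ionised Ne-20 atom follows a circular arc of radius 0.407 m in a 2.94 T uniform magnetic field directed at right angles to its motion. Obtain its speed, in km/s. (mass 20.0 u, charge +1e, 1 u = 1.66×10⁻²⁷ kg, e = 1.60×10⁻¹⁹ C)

v ≈ 5770 km/s

From qvB = mv²/r, v = qBr/m.
v = (1×1.60×10^-19)(2.94)(0.407) / (3.32×10^-26) = 5.77×10^6 m/s.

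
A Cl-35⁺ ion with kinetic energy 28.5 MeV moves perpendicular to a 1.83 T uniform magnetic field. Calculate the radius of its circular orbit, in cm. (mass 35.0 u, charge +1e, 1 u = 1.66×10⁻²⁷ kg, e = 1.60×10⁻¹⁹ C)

r ≈ 249 cm

Convert the energy: K = 28.5 MeV = 4.56×10^-12 J.
v = √(2K/m) = √(2·4.56×10^-12/5.81×10^-26) = 1.25×10^7 m/s.
r = mv/(qB) = (5.81×10^-26)(1.25×10^7) / [(1×1.60×10^-19)(1.83)] = 2.49 m.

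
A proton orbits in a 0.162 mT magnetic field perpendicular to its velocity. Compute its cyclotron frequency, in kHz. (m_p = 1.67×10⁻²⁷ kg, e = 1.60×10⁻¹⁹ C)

f ≈ 2.47 kHz

f = qB/(2πm) = (1×1.60×10^-19)(1.62×10^-4) / [2π(1.67×10^-27)] = 2470 Hz.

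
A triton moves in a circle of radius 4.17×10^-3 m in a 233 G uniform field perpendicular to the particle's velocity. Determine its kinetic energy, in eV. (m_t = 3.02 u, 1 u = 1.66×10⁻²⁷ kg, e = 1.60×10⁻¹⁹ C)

K ≈ 0.151 eV

v = qBr/m = (1×1.60×10^-19)(0.0233)(4.17×10^-3) / (5.01×10^-27) = 3100 m/s.
K = ½mv² = 0.5·(5.01×10^-27)·(3100)² = 2.41×10^-20 J = 0.151 eV.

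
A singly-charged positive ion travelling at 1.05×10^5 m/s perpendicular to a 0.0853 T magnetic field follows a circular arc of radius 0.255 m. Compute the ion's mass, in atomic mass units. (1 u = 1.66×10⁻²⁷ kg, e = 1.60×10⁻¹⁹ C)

m ≈ 20.0 u

qvB = mv²/r ⇒ m = qBr/v.
m = (1×1.60×10^-19)(0.0853)(0.255) / (1.05×10^5) = 3.31×10^-26 kg = 20.0 u.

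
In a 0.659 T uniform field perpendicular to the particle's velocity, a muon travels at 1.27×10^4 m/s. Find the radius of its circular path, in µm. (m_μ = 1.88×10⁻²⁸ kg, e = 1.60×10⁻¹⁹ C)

r ≈ 22.6 µm

The magnetic force provides the centripetal force: qvB = mv²/r, so r = mv/(qB).
r = (1.88×10^-28 kg)(1.27×10^4 m/s) / [(1×1.60×10^-19 C)(0.659 T)] = 2.26×10^-5 m.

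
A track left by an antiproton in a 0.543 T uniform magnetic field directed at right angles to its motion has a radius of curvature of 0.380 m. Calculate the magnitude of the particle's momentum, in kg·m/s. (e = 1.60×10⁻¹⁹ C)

p ≈ 3.30×10^-20 kg·m/s

Since qvB = mv²/r, the momentum p = mv = qBr.
p = (1×1.60×10^-19)(0.543)(0.380) = 3.30×10^-20 kg·m/s.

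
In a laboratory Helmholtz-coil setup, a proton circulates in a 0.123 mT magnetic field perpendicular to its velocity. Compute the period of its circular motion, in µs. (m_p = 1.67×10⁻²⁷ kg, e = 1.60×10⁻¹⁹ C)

The cyclotron period is independent of speed: T = 2πm/(qB).
T = 2π(1.67×10^-27) / [(1×1.60×10^-19)(1.23×10^-4)] = 5.33×10^-4 s.

T ≈ 533 µs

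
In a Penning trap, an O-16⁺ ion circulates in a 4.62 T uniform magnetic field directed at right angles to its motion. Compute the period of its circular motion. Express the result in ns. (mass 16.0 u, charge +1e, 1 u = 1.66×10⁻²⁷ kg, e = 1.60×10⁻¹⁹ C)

The cyclotron period is independent of speed: T = 2πm/(qB).
T = 2π(2.66×10^-26) / [(1×1.60×10^-19)(4.62)] = 2.26×10^-7 s.

T ≈ 226 ns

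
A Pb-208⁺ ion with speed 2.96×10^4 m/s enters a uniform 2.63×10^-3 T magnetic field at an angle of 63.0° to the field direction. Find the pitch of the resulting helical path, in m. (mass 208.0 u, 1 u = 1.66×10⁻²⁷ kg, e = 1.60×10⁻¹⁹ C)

The velocity component along B is v∥ = v cos63.0° = 1.34×10^4 m/s.
The cyclotron period T = 2πm/(qB) = 5.16×10^-3 s is set by m, q, B alone.
Pitch = v∥·T = (1.34×10^4)(5.16×10^-3) = 69.3 m.

pitch ≈ 69.3 m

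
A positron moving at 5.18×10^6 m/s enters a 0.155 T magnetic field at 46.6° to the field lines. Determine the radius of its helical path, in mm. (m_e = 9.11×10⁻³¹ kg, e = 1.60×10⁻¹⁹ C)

Only the perpendicular component v⊥ = v sin46.6° = 3.76×10^6 m/s is bent by the field.
r = m v⊥ /(qB) = (9.11×10^-31)(3.76×10^6) / [(1×1.60×10^-19)(0.155)] = 1.38×10^-4 m.

r ≈ 0.138 mm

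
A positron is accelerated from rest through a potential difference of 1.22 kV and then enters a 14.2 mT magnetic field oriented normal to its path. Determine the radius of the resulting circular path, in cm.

r ≈ 0.830 cm

The kinetic energy gained is K = qV = (1×1.60×10^-19)(1220) = 1.95×10^-16 J.
v = √(2K/m) = 2.07×10^7 m/s.
r = mv/(qB) = (9.11×10^-31)(2.07×10^7) / [(1×1.60×10^-19)(0.0142)] = 8.30×10^-3 m.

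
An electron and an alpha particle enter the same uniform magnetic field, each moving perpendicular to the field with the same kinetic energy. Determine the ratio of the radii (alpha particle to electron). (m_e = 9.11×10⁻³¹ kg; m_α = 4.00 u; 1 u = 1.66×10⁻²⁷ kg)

ratio ≈ 42.7

r = √(2mK)/(qB) ⇒ at equal K, r ∝ √m/q.
r_{alpha particle}/r_{electron} = 42.7.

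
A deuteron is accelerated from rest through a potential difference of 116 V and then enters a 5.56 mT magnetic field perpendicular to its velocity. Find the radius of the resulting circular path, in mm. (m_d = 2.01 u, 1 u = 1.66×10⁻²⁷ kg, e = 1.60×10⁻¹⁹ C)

r ≈ 396 mm

The kinetic energy gained is K = qV = (1×1.60×10^-19)(116) = 1.86×10^-17 J.
v = √(2K/m) = 1.05×10^5 m/s.
r = mv/(qB) = (3.34×10^-27)(1.05×10^5) / [(1×1.60×10^-19)(5.56×10^-3)] = 0.396 m.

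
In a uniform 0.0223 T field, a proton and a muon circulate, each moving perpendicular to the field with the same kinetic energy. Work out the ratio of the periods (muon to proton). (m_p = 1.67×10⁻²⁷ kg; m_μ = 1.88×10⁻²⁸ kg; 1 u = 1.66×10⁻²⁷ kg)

T = 2πm/(qB) is independent of speed, so T₂/T₁ = (m₂/q₂)/(m₁/q₁).
T_{muon}/T_{proton} = (1.88×10^-28/1e) / (1.67×10^-27/1e) = 0.113.

ratio ≈ 0.113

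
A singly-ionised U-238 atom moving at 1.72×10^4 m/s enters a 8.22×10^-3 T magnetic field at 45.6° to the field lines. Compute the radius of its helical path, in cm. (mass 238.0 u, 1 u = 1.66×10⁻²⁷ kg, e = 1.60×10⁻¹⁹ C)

r ≈ 369 cm

Only the perpendicular component v⊥ = v sin45.6° = 1.23×10^4 m/s is bent by the field.
r = m v⊥ /(qB) = (3.95×10^-25)(1.23×10^4) / [(1×1.60×10^-19)(8.22×10^-3)] = 3.69 m.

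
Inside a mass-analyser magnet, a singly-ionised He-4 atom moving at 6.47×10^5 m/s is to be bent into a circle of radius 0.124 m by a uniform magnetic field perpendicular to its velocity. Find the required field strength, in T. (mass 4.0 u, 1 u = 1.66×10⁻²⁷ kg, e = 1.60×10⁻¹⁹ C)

B ≈ 0.217 T

qvB = mv²/r gives B = mv/(qr).
B = (6.64×10^-27)(6.47×10^5) / [(1×1.60×10^-19)(0.124)] = 0.217 T.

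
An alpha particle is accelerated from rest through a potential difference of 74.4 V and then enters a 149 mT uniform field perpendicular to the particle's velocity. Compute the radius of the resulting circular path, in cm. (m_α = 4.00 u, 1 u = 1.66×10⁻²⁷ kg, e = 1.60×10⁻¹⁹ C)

The kinetic energy gained is K = qV = (2×1.60×10^-19)(74.4) = 2.38×10^-17 J.
v = √(2K/m) = 8.47×10^4 m/s.
r = mv/(qB) = (6.64×10^-27)(8.47×10^4) / [(2×1.60×10^-19)(0.149)] = 0.0118 m.

r ≈ 1.18 cm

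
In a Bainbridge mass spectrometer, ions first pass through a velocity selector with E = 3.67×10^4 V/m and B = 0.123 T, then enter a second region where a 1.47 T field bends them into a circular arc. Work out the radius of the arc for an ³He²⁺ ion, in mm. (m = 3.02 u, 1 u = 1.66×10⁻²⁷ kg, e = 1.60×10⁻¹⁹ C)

The selector passes v = E/B = 3.67×10^4/0.123 = 2.98×10^5 m/s.
In the deflection region, r = mv/(qB₂) = (5.01×10^-27)(2.98×10^5) / [(2×1.60×10^-19)(1.47)] = 3.18×10^-3 m.

r ≈ 3.18 mm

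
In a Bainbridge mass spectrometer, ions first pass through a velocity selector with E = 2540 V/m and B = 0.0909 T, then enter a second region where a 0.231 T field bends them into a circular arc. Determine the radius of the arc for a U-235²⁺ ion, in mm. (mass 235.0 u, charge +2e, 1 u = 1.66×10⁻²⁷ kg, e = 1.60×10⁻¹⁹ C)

r ≈ 147 mm

The selector passes v = E/B = 2540/0.0909 = 2.79×10^4 m/s.
In the deflection region, r = mv/(qB₂) = (3.90×10^-25)(2.79×10^4) / [(2×1.60×10^-19)(0.231)] = 0.147 m.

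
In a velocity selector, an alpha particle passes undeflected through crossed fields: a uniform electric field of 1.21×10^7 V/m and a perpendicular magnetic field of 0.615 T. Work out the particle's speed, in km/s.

v ≈ 19700 km/s

For zero net force, qE = qvB, so v = E/B.
v = (1.21×10^7) / (0.615) = 1.97×10^7 m/s.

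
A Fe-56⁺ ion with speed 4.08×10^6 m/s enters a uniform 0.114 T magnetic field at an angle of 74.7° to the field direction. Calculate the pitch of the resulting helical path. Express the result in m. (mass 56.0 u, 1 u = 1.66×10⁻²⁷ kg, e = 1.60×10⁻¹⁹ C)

pitch ≈ 34.5 m

The velocity component along B is v∥ = v cos74.7° = 1.08×10^6 m/s.
The cyclotron period T = 2πm/(qB) = 3.20×10^-5 s is set by m, q, B alone.
Pitch = v∥·T = (1.08×10^6)(3.20×10^-5) = 34.5 m.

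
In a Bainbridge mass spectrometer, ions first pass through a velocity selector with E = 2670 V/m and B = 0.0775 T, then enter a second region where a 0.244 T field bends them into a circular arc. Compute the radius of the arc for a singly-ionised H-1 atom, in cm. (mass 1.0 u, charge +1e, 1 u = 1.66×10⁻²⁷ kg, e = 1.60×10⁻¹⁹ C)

r ≈ 0.146 cm

The selector passes v = E/B = 2670/0.0775 = 3.45×10^4 m/s.
In the deflection region, r = mv/(qB₂) = (1.66×10^-27)(3.45×10^4) / [(1×1.60×10^-19)(0.244)] = 1.46×10^-3 m.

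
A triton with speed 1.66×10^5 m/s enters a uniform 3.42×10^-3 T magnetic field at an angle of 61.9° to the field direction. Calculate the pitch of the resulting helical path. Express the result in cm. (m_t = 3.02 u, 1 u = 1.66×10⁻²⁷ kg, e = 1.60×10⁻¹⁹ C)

The velocity component along B is v∥ = v cos61.9° = 7.82×10^4 m/s.
The cyclotron period T = 2πm/(qB) = 5.76×10^-5 s is set by m, q, B alone.
Pitch = v∥·T = (7.82×10^4)(5.76×10^-5) = 4.50 m.

pitch ≈ 450 cm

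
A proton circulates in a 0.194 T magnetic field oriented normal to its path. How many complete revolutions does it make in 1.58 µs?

T = 2πm/(qB) = 2π(1.67×10^-27) / [(1×1.60×10^-19)(0.194)] = 3.3805×10^-7 s.
N = t/T = 1.58×10^-6 / 3.3805×10^-7 ≈ 4.67, so 4 complete revolutions.

N = 4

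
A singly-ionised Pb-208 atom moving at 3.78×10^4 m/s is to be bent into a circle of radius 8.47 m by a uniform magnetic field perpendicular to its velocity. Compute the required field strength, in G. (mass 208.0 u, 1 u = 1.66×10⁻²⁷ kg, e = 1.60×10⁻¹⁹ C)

qvB = mv²/r gives B = mv/(qr).
B = (3.45×10^-25)(3.78×10^4) / [(1×1.60×10^-19)(8.47)] = 9.63×10^-3 T.

B ≈ 96.3 G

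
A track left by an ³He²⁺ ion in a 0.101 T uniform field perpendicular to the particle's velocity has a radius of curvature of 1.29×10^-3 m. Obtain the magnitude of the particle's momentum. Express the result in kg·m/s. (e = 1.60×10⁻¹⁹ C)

Since qvB = mv²/r, the momentum p = mv = qBr.
p = (2×1.60×10^-19)(0.101)(1.29×10^-3) = 4.17×10^-23 kg·m/s.

p ≈ 4.17×10^-23 kg·m/s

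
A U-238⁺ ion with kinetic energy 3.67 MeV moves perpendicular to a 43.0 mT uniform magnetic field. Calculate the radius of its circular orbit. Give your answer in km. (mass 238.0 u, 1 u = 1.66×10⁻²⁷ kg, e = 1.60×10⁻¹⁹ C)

r ≈ 0.0990 km

Convert the energy: K = 3.67 MeV = 5.87×10^-13 J.
v = √(2K/m) = √(2·5.87×10^-13/3.95×10^-25) = 1.72×10^6 m/s.
r = mv/(qB) = (3.95×10^-25)(1.72×10^6) / [(1×1.60×10^-19)(0.0430)] = 99.0 m.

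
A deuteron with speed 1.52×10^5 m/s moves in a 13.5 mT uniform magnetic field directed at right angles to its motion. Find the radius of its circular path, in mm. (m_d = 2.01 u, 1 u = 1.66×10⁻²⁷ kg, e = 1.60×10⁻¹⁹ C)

The magnetic force provides the centripetal force: qvB = mv²/r, so r = mv/(qB).
r = (3.34×10^-27 kg)(1.52×10^5 m/s) / [(1×1.60×10^-19 C)(0.0135 T)] = 0.235 m.

r ≈ 235 mm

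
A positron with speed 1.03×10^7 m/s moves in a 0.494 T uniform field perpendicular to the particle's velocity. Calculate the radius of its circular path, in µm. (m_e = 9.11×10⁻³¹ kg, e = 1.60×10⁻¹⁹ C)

r ≈ 119 µm

The magnetic force provides the centripetal force: qvB = mv²/r, so r = mv/(qB).
r = (9.11×10^-31 kg)(1.03×10^7 m/s) / [(1×1.60×10^-19 C)(0.494 T)] = 1.19×10^-4 m.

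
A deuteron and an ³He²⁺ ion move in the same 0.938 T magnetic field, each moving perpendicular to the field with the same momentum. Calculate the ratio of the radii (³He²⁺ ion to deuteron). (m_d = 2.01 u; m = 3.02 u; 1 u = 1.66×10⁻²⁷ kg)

ratio ≈ 0.500

r = p/(qB) ⇒ at equal p, r ∝ 1/q.
r_{³He²⁺ ion}/r_{deuteron} = 0.500.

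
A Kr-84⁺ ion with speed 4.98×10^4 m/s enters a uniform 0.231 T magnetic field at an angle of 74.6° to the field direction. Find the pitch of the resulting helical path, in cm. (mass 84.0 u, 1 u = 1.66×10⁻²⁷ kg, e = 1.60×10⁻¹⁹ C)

The velocity component along B is v∥ = v cos74.6° = 1.32×10^4 m/s.
The cyclotron period T = 2πm/(qB) = 2.37×10^-5 s is set by m, q, B alone.
Pitch = v∥·T = (1.32×10^4)(2.37×10^-5) = 0.313 m.

pitch ≈ 31.3 cm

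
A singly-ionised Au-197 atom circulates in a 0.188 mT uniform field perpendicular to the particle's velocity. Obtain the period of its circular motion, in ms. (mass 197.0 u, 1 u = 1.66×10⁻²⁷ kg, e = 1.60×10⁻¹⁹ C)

The cyclotron period is independent of speed: T = 2πm/(qB).
T = 2π(3.27×10^-25) / [(1×1.60×10^-19)(1.88×10^-4)] = 0.0683 s.

T ≈ 68.3 ms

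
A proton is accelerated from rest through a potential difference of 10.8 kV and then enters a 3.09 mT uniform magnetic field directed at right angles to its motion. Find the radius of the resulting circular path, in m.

The kinetic energy gained is K = qV = (1×1.60×10^-19)(1.08×10^4) = 1.73×10^-15 J.
v = √(2K/m) = 1.44×10^6 m/s.
r = mv/(qB) = (1.67×10^-27)(1.44×10^6) / [(1×1.60×10^-19)(3.09×10^-3)] = 4.86 m.

r ≈ 4.86 m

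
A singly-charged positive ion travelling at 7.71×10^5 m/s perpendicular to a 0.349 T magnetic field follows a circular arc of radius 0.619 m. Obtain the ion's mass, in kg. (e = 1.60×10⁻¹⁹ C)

qvB = mv²/r ⇒ m = qBr/v.
m = (1×1.60×10^-19)(0.349)(0.619) / (7.71×10^5) = 4.48×10^-26 kg.

m ≈ 4.48×10^-26 kg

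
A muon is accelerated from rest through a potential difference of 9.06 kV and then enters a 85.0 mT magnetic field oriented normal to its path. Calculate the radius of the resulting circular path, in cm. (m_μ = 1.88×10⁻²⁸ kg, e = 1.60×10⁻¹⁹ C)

The kinetic energy gained is K = qV = (1×1.60×10^-19)(9060) = 1.45×10^-15 J.
v = √(2K/m) = 3.93×10^6 m/s.
r = mv/(qB) = (1.88×10^-28)(3.93×10^6) / [(1×1.60×10^-19)(0.0850)] = 0.0543 m.

r ≈ 5.43 cm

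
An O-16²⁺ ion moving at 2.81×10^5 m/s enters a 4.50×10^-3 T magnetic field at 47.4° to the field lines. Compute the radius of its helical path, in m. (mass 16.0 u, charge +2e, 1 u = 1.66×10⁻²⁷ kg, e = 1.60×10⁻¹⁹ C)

Only the perpendicular component v⊥ = v sin47.4° = 2.07×10^5 m/s is bent by the field.
r = m v⊥ /(qB) = (2.66×10^-26)(2.07×10^5) / [(2×1.60×10^-19)(4.50×10^-3)] = 3.82 m.

r ≈ 3.82 m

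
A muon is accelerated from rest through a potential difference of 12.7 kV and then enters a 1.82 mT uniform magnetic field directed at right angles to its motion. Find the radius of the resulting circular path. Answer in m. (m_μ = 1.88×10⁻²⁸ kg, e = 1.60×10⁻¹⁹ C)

The kinetic energy gained is K = qV = (1×1.60×10^-19)(1.27×10^4) = 2.03×10^-15 J.
v = √(2K/m) = 4.65×10^6 m/s.
r = mv/(qB) = (1.88×10^-28)(4.65×10^6) / [(1×1.60×10^-19)(1.82×10^-3)] = 3.00 m.

r ≈ 3.00 m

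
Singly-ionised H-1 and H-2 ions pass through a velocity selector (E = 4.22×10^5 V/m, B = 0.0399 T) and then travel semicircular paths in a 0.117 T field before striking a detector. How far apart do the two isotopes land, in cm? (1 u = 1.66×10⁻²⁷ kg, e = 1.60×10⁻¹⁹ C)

Δd ≈ 188 cm

Both emerge at v = E/B₁ = 1.06×10^7 m/s.
r = mv/(qB₂), so r₁ = 0.9379 m and r₂ = 1.876 m, giving Δr = 0.938 m.
After a semicircle each ion lands a diameter 2r from the entry slit, so the separation is 2Δr = 1.88 m.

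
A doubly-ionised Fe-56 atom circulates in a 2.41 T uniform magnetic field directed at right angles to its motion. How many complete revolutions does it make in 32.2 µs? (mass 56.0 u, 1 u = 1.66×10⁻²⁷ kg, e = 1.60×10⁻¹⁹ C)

T = 2πm/(qB) = 2π(9.296×10^-26) / [(2×1.60×10^-19)(2.41)] = 7.5737×10^-7 s.
N = t/T = 3.22×10^-5 / 7.5737×10^-7 ≈ 42.52, so 42 complete revolutions.

N = 42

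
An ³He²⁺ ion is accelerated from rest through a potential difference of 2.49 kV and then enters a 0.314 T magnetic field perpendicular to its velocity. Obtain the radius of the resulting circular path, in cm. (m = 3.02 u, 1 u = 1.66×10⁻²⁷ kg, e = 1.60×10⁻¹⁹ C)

The kinetic energy gained is K = qV = (2×1.60×10^-19)(2490) = 7.97×10^-16 J.
v = √(2K/m) = 5.64×10^5 m/s.
r = mv/(qB) = (5.01×10^-27)(5.64×10^5) / [(2×1.60×10^-19)(0.314)] = 0.0281 m.

r ≈ 2.81 cm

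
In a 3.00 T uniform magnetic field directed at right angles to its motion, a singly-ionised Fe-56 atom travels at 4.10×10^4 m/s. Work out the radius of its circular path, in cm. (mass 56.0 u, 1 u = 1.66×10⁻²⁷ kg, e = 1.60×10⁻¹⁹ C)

The magnetic force provides the centripetal force: qvB = mv²/r, so r = mv/(qB).
r = (9.30×10^-26 kg)(4.10×10^4 m/s) / [(1×1.60×10^-19 C)(3.00 T)] = 7.94×10^-3 m.

r ≈ 0.794 cm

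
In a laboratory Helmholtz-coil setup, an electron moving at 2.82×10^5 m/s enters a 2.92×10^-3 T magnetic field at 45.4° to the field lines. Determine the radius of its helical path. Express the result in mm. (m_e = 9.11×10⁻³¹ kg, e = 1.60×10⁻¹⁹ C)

Only the perpendicular component v⊥ = v sin45.4° = 2.01×10^5 m/s is bent by the field.
r = m v⊥ /(qB) = (9.11×10^-31)(2.01×10^5) / [(1×1.60×10^-19)(2.92×10^-3)] = 3.92×10^-4 m.

r ≈ 0.392 mm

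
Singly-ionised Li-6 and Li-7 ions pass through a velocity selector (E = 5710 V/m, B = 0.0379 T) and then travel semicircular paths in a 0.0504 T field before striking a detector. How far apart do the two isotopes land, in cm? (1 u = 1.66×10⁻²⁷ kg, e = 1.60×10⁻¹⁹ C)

Δd ≈ 6.20 cm

Both emerge at v = E/B₁ = 1.51×10^5 m/s.
r = mv/(qB₂), so r₁ = 0.1861 m and r₂ = 0.2171 m, giving Δr = 0.0310 m.
After a semicircle each ion lands a diameter 2r from the entry slit, so the separation is 2Δr = 0.0620 m.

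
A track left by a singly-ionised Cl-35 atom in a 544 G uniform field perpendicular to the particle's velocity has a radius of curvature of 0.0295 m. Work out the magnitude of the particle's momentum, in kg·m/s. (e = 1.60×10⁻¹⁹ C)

Since qvB = mv²/r, the momentum p = mv = qBr.
p = (1×1.60×10^-19)(0.0544)(0.0295) = 2.57×10^-22 kg·m/s.

p ≈ 2.57×10^-22 kg·m/s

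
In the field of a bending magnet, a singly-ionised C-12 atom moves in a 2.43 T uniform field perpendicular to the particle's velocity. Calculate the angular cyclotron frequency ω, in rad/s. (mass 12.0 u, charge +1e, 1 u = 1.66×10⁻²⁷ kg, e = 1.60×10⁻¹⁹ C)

ω ≈ 1.95×10^7 rad/s

ω = qB/m = (1×1.60×10^-19)(2.43) / (1.99×10^-26) = 1.95×10^7 rad/s.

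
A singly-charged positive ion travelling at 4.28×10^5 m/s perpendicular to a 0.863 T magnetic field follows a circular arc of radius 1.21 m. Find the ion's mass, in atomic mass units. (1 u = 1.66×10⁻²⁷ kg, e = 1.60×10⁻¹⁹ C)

m ≈ 235 u

qvB = mv²/r ⇒ m = qBr/v.
m = (1×1.60×10^-19)(0.863)(1.21) / (4.28×10^5) = 3.90×10^-25 kg = 235 u.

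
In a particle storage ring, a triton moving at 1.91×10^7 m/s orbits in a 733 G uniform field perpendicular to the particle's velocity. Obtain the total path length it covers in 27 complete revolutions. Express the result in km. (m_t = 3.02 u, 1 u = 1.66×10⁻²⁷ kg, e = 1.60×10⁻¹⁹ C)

L ≈ 1.39 km

r = mv/(qB) = 8.16 m, so one revolution covers 2πr = 51.3 m.
In 27 revolutions: L = 27·2πr = 1390 m.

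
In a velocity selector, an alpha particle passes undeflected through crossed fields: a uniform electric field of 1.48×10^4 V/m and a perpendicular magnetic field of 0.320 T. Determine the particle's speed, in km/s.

v ≈ 46.2 km/s

For zero net force, qE = qvB, so v = E/B.
v = (1.48×10^4) / (0.320) = 4.62×10^4 m/s.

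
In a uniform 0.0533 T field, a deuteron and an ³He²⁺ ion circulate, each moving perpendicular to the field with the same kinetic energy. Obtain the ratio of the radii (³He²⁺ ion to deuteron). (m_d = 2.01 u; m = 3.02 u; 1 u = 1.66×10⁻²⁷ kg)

ratio ≈ 0.613

r = √(2mK)/(qB) ⇒ at equal K, r ∝ √m/q.
r_{³He²⁺ ion}/r_{deuteron} = 0.613.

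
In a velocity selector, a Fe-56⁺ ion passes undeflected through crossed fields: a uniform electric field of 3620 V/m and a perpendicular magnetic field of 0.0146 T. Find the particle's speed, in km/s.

v ≈ 248 km/s

For zero net force, qE = qvB, so v = E/B.
v = (3620) / (0.0146) = 2.48×10^5 m/s.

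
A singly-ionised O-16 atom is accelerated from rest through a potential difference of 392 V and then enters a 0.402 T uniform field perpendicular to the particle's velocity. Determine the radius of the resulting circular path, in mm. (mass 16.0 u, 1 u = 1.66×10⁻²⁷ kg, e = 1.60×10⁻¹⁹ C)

The kinetic energy gained is K = qV = (1×1.60×10^-19)(392) = 6.27×10^-17 J.
v = √(2K/m) = 6.87×10^4 m/s.
r = mv/(qB) = (2.66×10^-26)(6.87×10^4) / [(1×1.60×10^-19)(0.402)] = 0.0284 m.

r ≈ 28.4 mm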